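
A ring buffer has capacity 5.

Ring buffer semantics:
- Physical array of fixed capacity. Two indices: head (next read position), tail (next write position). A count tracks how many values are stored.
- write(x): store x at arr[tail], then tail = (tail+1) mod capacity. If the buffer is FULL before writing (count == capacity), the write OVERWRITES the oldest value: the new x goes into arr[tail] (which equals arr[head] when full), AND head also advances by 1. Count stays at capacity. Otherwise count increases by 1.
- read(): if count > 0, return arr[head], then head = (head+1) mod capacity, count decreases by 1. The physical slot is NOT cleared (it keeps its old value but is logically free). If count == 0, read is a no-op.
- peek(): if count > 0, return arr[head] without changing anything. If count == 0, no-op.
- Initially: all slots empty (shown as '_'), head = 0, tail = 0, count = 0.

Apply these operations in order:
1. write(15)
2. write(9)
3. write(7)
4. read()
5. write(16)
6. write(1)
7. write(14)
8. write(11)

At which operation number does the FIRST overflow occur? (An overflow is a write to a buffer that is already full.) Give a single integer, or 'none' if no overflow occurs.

After op 1 (write(15)): arr=[15 _ _ _ _] head=0 tail=1 count=1
After op 2 (write(9)): arr=[15 9 _ _ _] head=0 tail=2 count=2
After op 3 (write(7)): arr=[15 9 7 _ _] head=0 tail=3 count=3
After op 4 (read()): arr=[15 9 7 _ _] head=1 tail=3 count=2
After op 5 (write(16)): arr=[15 9 7 16 _] head=1 tail=4 count=3
After op 6 (write(1)): arr=[15 9 7 16 1] head=1 tail=0 count=4
After op 7 (write(14)): arr=[14 9 7 16 1] head=1 tail=1 count=5
After op 8 (write(11)): arr=[14 11 7 16 1] head=2 tail=2 count=5

Answer: 8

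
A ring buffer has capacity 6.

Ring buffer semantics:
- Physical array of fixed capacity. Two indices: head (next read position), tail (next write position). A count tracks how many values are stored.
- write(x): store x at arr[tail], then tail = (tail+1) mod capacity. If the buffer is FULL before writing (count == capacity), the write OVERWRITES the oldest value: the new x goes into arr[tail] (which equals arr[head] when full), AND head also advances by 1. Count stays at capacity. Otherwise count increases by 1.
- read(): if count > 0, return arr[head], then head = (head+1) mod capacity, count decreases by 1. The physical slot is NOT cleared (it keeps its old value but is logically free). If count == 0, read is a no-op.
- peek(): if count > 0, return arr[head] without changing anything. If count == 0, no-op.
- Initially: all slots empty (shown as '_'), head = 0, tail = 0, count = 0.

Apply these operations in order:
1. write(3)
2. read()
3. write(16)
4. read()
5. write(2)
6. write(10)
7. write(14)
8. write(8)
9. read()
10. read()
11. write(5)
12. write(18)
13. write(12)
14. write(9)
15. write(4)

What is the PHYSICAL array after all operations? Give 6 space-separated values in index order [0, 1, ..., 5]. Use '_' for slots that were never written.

After op 1 (write(3)): arr=[3 _ _ _ _ _] head=0 tail=1 count=1
After op 2 (read()): arr=[3 _ _ _ _ _] head=1 tail=1 count=0
After op 3 (write(16)): arr=[3 16 _ _ _ _] head=1 tail=2 count=1
After op 4 (read()): arr=[3 16 _ _ _ _] head=2 tail=2 count=0
After op 5 (write(2)): arr=[3 16 2 _ _ _] head=2 tail=3 count=1
After op 6 (write(10)): arr=[3 16 2 10 _ _] head=2 tail=4 count=2
After op 7 (write(14)): arr=[3 16 2 10 14 _] head=2 tail=5 count=3
After op 8 (write(8)): arr=[3 16 2 10 14 8] head=2 tail=0 count=4
After op 9 (read()): arr=[3 16 2 10 14 8] head=3 tail=0 count=3
After op 10 (read()): arr=[3 16 2 10 14 8] head=4 tail=0 count=2
After op 11 (write(5)): arr=[5 16 2 10 14 8] head=4 tail=1 count=3
After op 12 (write(18)): arr=[5 18 2 10 14 8] head=4 tail=2 count=4
After op 13 (write(12)): arr=[5 18 12 10 14 8] head=4 tail=3 count=5
After op 14 (write(9)): arr=[5 18 12 9 14 8] head=4 tail=4 count=6
After op 15 (write(4)): arr=[5 18 12 9 4 8] head=5 tail=5 count=6

Answer: 5 18 12 9 4 8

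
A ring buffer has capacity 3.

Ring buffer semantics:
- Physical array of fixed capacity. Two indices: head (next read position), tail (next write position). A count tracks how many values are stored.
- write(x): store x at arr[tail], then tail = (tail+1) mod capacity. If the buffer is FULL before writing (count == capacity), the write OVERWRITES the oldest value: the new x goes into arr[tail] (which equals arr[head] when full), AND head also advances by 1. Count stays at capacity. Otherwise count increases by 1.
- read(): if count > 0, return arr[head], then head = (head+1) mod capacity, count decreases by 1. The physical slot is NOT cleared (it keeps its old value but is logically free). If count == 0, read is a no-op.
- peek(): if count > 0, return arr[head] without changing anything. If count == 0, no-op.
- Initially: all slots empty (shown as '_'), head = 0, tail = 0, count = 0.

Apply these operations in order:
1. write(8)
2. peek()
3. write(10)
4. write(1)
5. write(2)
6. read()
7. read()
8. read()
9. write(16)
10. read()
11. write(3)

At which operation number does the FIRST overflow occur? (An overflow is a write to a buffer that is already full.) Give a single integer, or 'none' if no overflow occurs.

Answer: 5

Derivation:
After op 1 (write(8)): arr=[8 _ _] head=0 tail=1 count=1
After op 2 (peek()): arr=[8 _ _] head=0 tail=1 count=1
After op 3 (write(10)): arr=[8 10 _] head=0 tail=2 count=2
After op 4 (write(1)): arr=[8 10 1] head=0 tail=0 count=3
After op 5 (write(2)): arr=[2 10 1] head=1 tail=1 count=3
After op 6 (read()): arr=[2 10 1] head=2 tail=1 count=2
After op 7 (read()): arr=[2 10 1] head=0 tail=1 count=1
After op 8 (read()): arr=[2 10 1] head=1 tail=1 count=0
After op 9 (write(16)): arr=[2 16 1] head=1 tail=2 count=1
After op 10 (read()): arr=[2 16 1] head=2 tail=2 count=0
After op 11 (write(3)): arr=[2 16 3] head=2 tail=0 count=1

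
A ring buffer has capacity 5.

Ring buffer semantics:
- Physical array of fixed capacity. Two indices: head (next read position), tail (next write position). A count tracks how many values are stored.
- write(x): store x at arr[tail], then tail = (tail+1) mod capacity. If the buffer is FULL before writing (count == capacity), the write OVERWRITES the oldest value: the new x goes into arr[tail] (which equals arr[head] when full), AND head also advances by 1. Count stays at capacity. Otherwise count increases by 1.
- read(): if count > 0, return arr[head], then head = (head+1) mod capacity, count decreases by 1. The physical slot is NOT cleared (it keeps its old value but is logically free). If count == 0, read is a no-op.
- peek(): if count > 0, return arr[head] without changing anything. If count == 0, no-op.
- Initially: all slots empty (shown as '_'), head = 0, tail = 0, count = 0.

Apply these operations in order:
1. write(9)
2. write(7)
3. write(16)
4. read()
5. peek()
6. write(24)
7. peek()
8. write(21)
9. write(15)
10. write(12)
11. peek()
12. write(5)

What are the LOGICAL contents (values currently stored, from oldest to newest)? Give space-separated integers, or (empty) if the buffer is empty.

After op 1 (write(9)): arr=[9 _ _ _ _] head=0 tail=1 count=1
After op 2 (write(7)): arr=[9 7 _ _ _] head=0 tail=2 count=2
After op 3 (write(16)): arr=[9 7 16 _ _] head=0 tail=3 count=3
After op 4 (read()): arr=[9 7 16 _ _] head=1 tail=3 count=2
After op 5 (peek()): arr=[9 7 16 _ _] head=1 tail=3 count=2
After op 6 (write(24)): arr=[9 7 16 24 _] head=1 tail=4 count=3
After op 7 (peek()): arr=[9 7 16 24 _] head=1 tail=4 count=3
After op 8 (write(21)): arr=[9 7 16 24 21] head=1 tail=0 count=4
After op 9 (write(15)): arr=[15 7 16 24 21] head=1 tail=1 count=5
After op 10 (write(12)): arr=[15 12 16 24 21] head=2 tail=2 count=5
After op 11 (peek()): arr=[15 12 16 24 21] head=2 tail=2 count=5
After op 12 (write(5)): arr=[15 12 5 24 21] head=3 tail=3 count=5

Answer: 24 21 15 12 5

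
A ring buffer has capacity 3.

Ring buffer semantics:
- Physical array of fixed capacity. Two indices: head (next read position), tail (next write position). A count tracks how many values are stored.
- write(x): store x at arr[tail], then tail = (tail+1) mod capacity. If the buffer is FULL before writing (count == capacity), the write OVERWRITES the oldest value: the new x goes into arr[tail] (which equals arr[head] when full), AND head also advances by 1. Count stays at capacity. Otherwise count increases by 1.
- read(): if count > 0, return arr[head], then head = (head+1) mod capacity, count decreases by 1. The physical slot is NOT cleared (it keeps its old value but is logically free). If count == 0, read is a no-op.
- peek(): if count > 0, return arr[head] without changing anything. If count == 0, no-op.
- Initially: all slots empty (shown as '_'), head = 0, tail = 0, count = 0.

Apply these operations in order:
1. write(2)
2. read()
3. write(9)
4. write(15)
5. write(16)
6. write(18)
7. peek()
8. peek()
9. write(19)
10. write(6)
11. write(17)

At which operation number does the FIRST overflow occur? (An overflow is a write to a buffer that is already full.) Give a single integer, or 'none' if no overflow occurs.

After op 1 (write(2)): arr=[2 _ _] head=0 tail=1 count=1
After op 2 (read()): arr=[2 _ _] head=1 tail=1 count=0
After op 3 (write(9)): arr=[2 9 _] head=1 tail=2 count=1
After op 4 (write(15)): arr=[2 9 15] head=1 tail=0 count=2
After op 5 (write(16)): arr=[16 9 15] head=1 tail=1 count=3
After op 6 (write(18)): arr=[16 18 15] head=2 tail=2 count=3
After op 7 (peek()): arr=[16 18 15] head=2 tail=2 count=3
After op 8 (peek()): arr=[16 18 15] head=2 tail=2 count=3
After op 9 (write(19)): arr=[16 18 19] head=0 tail=0 count=3
After op 10 (write(6)): arr=[6 18 19] head=1 tail=1 count=3
After op 11 (write(17)): arr=[6 17 19] head=2 tail=2 count=3

Answer: 6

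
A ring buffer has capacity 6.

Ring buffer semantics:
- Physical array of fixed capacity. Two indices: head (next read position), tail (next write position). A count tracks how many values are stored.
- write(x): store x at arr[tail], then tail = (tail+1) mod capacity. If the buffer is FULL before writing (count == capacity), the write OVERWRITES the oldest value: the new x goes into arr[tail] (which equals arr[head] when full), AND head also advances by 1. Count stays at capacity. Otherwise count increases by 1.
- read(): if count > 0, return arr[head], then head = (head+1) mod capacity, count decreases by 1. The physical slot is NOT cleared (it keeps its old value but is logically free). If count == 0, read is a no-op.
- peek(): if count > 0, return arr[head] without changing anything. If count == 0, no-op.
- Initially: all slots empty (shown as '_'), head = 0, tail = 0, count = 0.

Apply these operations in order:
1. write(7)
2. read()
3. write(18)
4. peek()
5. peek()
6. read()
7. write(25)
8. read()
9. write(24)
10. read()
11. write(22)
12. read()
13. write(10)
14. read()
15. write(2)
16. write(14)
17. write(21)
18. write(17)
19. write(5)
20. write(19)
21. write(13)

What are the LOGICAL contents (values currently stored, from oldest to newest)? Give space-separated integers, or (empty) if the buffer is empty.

After op 1 (write(7)): arr=[7 _ _ _ _ _] head=0 tail=1 count=1
After op 2 (read()): arr=[7 _ _ _ _ _] head=1 tail=1 count=0
After op 3 (write(18)): arr=[7 18 _ _ _ _] head=1 tail=2 count=1
After op 4 (peek()): arr=[7 18 _ _ _ _] head=1 tail=2 count=1
After op 5 (peek()): arr=[7 18 _ _ _ _] head=1 tail=2 count=1
After op 6 (read()): arr=[7 18 _ _ _ _] head=2 tail=2 count=0
After op 7 (write(25)): arr=[7 18 25 _ _ _] head=2 tail=3 count=1
After op 8 (read()): arr=[7 18 25 _ _ _] head=3 tail=3 count=0
After op 9 (write(24)): arr=[7 18 25 24 _ _] head=3 tail=4 count=1
After op 10 (read()): arr=[7 18 25 24 _ _] head=4 tail=4 count=0
After op 11 (write(22)): arr=[7 18 25 24 22 _] head=4 tail=5 count=1
After op 12 (read()): arr=[7 18 25 24 22 _] head=5 tail=5 count=0
After op 13 (write(10)): arr=[7 18 25 24 22 10] head=5 tail=0 count=1
After op 14 (read()): arr=[7 18 25 24 22 10] head=0 tail=0 count=0
After op 15 (write(2)): arr=[2 18 25 24 22 10] head=0 tail=1 count=1
After op 16 (write(14)): arr=[2 14 25 24 22 10] head=0 tail=2 count=2
After op 17 (write(21)): arr=[2 14 21 24 22 10] head=0 tail=3 count=3
After op 18 (write(17)): arr=[2 14 21 17 22 10] head=0 tail=4 count=4
After op 19 (write(5)): arr=[2 14 21 17 5 10] head=0 tail=5 count=5
After op 20 (write(19)): arr=[2 14 21 17 5 19] head=0 tail=0 count=6
After op 21 (write(13)): arr=[13 14 21 17 5 19] head=1 tail=1 count=6

Answer: 14 21 17 5 19 13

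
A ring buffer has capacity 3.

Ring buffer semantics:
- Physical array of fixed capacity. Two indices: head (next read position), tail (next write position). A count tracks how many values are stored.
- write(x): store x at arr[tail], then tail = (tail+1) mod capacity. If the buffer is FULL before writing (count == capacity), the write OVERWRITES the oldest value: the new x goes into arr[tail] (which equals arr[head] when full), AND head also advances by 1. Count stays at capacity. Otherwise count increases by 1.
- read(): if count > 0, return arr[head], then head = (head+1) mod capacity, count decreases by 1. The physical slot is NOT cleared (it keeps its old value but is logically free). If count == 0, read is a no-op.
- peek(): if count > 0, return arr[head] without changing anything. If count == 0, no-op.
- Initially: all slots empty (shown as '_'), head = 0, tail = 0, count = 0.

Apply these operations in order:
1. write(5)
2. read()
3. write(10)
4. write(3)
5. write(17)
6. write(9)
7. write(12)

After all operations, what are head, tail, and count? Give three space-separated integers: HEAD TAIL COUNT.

After op 1 (write(5)): arr=[5 _ _] head=0 tail=1 count=1
After op 2 (read()): arr=[5 _ _] head=1 tail=1 count=0
After op 3 (write(10)): arr=[5 10 _] head=1 tail=2 count=1
After op 4 (write(3)): arr=[5 10 3] head=1 tail=0 count=2
After op 5 (write(17)): arr=[17 10 3] head=1 tail=1 count=3
After op 6 (write(9)): arr=[17 9 3] head=2 tail=2 count=3
After op 7 (write(12)): arr=[17 9 12] head=0 tail=0 count=3

Answer: 0 0 3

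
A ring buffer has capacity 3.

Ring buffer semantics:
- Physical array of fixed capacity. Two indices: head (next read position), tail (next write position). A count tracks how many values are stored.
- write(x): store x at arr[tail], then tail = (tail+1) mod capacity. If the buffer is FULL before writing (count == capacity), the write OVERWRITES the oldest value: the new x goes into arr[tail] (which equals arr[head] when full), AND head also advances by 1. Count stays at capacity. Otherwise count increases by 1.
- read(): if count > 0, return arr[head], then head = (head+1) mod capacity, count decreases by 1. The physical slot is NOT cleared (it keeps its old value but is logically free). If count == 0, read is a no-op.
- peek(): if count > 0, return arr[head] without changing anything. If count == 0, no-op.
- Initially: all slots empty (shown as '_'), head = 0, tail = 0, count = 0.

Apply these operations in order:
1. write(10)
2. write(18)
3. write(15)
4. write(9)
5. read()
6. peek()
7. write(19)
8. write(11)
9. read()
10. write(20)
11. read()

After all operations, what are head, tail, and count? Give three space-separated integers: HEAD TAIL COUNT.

Answer: 2 1 2

Derivation:
After op 1 (write(10)): arr=[10 _ _] head=0 tail=1 count=1
After op 2 (write(18)): arr=[10 18 _] head=0 tail=2 count=2
After op 3 (write(15)): arr=[10 18 15] head=0 tail=0 count=3
After op 4 (write(9)): arr=[9 18 15] head=1 tail=1 count=3
After op 5 (read()): arr=[9 18 15] head=2 tail=1 count=2
After op 6 (peek()): arr=[9 18 15] head=2 tail=1 count=2
After op 7 (write(19)): arr=[9 19 15] head=2 tail=2 count=3
After op 8 (write(11)): arr=[9 19 11] head=0 tail=0 count=3
After op 9 (read()): arr=[9 19 11] head=1 tail=0 count=2
After op 10 (write(20)): arr=[20 19 11] head=1 tail=1 count=3
After op 11 (read()): arr=[20 19 11] head=2 tail=1 count=2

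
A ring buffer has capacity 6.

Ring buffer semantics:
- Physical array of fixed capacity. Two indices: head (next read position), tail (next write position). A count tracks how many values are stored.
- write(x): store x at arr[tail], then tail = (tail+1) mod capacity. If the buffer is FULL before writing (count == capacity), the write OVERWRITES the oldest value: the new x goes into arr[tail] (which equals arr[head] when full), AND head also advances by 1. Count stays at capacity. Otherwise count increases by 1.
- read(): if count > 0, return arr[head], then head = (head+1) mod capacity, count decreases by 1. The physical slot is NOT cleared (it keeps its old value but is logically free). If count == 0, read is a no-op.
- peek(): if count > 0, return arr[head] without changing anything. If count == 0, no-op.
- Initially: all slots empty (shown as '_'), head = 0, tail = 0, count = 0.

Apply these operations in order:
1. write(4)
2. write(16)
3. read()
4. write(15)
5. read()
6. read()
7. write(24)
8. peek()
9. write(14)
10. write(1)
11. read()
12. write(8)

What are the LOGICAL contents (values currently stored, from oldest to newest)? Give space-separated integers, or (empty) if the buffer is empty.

After op 1 (write(4)): arr=[4 _ _ _ _ _] head=0 tail=1 count=1
After op 2 (write(16)): arr=[4 16 _ _ _ _] head=0 tail=2 count=2
After op 3 (read()): arr=[4 16 _ _ _ _] head=1 tail=2 count=1
After op 4 (write(15)): arr=[4 16 15 _ _ _] head=1 tail=3 count=2
After op 5 (read()): arr=[4 16 15 _ _ _] head=2 tail=3 count=1
After op 6 (read()): arr=[4 16 15 _ _ _] head=3 tail=3 count=0
After op 7 (write(24)): arr=[4 16 15 24 _ _] head=3 tail=4 count=1
After op 8 (peek()): arr=[4 16 15 24 _ _] head=3 tail=4 count=1
After op 9 (write(14)): arr=[4 16 15 24 14 _] head=3 tail=5 count=2
After op 10 (write(1)): arr=[4 16 15 24 14 1] head=3 tail=0 count=3
After op 11 (read()): arr=[4 16 15 24 14 1] head=4 tail=0 count=2
After op 12 (write(8)): arr=[8 16 15 24 14 1] head=4 tail=1 count=3

Answer: 14 1 8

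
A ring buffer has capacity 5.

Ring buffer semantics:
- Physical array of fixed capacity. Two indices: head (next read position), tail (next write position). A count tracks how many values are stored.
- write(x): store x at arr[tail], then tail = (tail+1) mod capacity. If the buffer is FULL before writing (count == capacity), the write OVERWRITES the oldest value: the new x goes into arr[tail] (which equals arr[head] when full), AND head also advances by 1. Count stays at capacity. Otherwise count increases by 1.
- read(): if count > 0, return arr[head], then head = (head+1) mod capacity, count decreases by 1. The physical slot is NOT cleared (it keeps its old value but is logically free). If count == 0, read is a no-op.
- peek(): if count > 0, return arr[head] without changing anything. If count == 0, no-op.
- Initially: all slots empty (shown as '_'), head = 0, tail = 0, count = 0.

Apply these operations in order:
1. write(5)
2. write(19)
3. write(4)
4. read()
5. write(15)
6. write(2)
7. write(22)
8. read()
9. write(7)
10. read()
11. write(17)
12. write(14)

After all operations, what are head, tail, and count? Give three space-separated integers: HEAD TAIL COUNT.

After op 1 (write(5)): arr=[5 _ _ _ _] head=0 tail=1 count=1
After op 2 (write(19)): arr=[5 19 _ _ _] head=0 tail=2 count=2
After op 3 (write(4)): arr=[5 19 4 _ _] head=0 tail=3 count=3
After op 4 (read()): arr=[5 19 4 _ _] head=1 tail=3 count=2
After op 5 (write(15)): arr=[5 19 4 15 _] head=1 tail=4 count=3
After op 6 (write(2)): arr=[5 19 4 15 2] head=1 tail=0 count=4
After op 7 (write(22)): arr=[22 19 4 15 2] head=1 tail=1 count=5
After op 8 (read()): arr=[22 19 4 15 2] head=2 tail=1 count=4
After op 9 (write(7)): arr=[22 7 4 15 2] head=2 tail=2 count=5
After op 10 (read()): arr=[22 7 4 15 2] head=3 tail=2 count=4
After op 11 (write(17)): arr=[22 7 17 15 2] head=3 tail=3 count=5
After op 12 (write(14)): arr=[22 7 17 14 2] head=4 tail=4 count=5

Answer: 4 4 5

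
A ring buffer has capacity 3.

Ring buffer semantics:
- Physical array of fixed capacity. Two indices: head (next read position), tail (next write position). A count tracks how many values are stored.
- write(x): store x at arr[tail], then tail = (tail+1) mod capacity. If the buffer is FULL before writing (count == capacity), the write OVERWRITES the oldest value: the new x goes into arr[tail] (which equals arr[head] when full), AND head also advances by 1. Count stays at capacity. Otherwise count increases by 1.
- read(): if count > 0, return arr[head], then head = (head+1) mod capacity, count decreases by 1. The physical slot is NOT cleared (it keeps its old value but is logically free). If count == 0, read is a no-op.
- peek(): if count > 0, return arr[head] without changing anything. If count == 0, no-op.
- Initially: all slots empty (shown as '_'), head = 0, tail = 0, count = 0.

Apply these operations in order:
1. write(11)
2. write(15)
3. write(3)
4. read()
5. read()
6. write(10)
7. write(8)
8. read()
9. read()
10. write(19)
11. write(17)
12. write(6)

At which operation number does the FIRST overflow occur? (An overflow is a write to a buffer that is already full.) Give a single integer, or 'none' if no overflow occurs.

Answer: 12

Derivation:
After op 1 (write(11)): arr=[11 _ _] head=0 tail=1 count=1
After op 2 (write(15)): arr=[11 15 _] head=0 tail=2 count=2
After op 3 (write(3)): arr=[11 15 3] head=0 tail=0 count=3
After op 4 (read()): arr=[11 15 3] head=1 tail=0 count=2
After op 5 (read()): arr=[11 15 3] head=2 tail=0 count=1
After op 6 (write(10)): arr=[10 15 3] head=2 tail=1 count=2
After op 7 (write(8)): arr=[10 8 3] head=2 tail=2 count=3
After op 8 (read()): arr=[10 8 3] head=0 tail=2 count=2
After op 9 (read()): arr=[10 8 3] head=1 tail=2 count=1
After op 10 (write(19)): arr=[10 8 19] head=1 tail=0 count=2
After op 11 (write(17)): arr=[17 8 19] head=1 tail=1 count=3
After op 12 (write(6)): arr=[17 6 19] head=2 tail=2 count=3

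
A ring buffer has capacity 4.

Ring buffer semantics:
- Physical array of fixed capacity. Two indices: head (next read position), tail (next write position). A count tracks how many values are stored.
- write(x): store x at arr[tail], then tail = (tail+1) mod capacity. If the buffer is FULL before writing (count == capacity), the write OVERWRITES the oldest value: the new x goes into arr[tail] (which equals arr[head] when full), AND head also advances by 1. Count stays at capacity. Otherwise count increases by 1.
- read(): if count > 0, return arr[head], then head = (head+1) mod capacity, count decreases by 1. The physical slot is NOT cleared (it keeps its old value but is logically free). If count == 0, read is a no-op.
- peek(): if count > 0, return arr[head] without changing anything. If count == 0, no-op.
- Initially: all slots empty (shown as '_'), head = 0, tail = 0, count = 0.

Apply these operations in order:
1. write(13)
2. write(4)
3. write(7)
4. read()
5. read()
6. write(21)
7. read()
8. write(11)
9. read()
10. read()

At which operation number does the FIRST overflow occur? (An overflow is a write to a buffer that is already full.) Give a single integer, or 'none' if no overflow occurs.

Answer: none

Derivation:
After op 1 (write(13)): arr=[13 _ _ _] head=0 tail=1 count=1
After op 2 (write(4)): arr=[13 4 _ _] head=0 tail=2 count=2
After op 3 (write(7)): arr=[13 4 7 _] head=0 tail=3 count=3
After op 4 (read()): arr=[13 4 7 _] head=1 tail=3 count=2
After op 5 (read()): arr=[13 4 7 _] head=2 tail=3 count=1
After op 6 (write(21)): arr=[13 4 7 21] head=2 tail=0 count=2
After op 7 (read()): arr=[13 4 7 21] head=3 tail=0 count=1
After op 8 (write(11)): arr=[11 4 7 21] head=3 tail=1 count=2
After op 9 (read()): arr=[11 4 7 21] head=0 tail=1 count=1
After op 10 (read()): arr=[11 4 7 21] head=1 tail=1 count=0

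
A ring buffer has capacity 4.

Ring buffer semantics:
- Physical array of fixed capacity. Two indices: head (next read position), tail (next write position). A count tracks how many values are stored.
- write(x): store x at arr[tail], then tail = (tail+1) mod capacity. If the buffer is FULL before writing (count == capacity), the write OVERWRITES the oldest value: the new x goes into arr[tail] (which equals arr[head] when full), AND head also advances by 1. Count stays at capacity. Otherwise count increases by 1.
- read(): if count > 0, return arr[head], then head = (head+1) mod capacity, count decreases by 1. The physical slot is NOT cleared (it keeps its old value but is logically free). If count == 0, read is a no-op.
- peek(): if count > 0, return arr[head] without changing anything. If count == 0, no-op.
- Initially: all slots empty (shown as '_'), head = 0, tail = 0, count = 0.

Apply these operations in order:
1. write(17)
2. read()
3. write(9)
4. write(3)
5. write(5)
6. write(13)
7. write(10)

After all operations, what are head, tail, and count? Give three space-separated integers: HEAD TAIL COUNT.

Answer: 2 2 4

Derivation:
After op 1 (write(17)): arr=[17 _ _ _] head=0 tail=1 count=1
After op 2 (read()): arr=[17 _ _ _] head=1 tail=1 count=0
After op 3 (write(9)): arr=[17 9 _ _] head=1 tail=2 count=1
After op 4 (write(3)): arr=[17 9 3 _] head=1 tail=3 count=2
After op 5 (write(5)): arr=[17 9 3 5] head=1 tail=0 count=3
After op 6 (write(13)): arr=[13 9 3 5] head=1 tail=1 count=4
After op 7 (write(10)): arr=[13 10 3 5] head=2 tail=2 count=4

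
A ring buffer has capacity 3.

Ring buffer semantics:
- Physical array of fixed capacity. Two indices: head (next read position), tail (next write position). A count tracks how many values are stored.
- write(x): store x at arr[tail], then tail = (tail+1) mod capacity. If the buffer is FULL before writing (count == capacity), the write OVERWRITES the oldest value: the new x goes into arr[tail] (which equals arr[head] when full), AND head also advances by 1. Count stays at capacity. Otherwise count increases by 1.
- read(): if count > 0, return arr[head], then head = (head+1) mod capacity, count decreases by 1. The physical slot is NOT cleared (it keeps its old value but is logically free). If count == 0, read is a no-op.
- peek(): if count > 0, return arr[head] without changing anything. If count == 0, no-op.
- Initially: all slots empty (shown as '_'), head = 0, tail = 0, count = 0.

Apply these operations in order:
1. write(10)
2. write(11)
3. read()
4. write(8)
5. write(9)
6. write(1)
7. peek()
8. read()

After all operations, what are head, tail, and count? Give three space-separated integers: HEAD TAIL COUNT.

Answer: 0 2 2

Derivation:
After op 1 (write(10)): arr=[10 _ _] head=0 tail=1 count=1
After op 2 (write(11)): arr=[10 11 _] head=0 tail=2 count=2
After op 3 (read()): arr=[10 11 _] head=1 tail=2 count=1
After op 4 (write(8)): arr=[10 11 8] head=1 tail=0 count=2
After op 5 (write(9)): arr=[9 11 8] head=1 tail=1 count=3
After op 6 (write(1)): arr=[9 1 8] head=2 tail=2 count=3
After op 7 (peek()): arr=[9 1 8] head=2 tail=2 count=3
After op 8 (read()): arr=[9 1 8] head=0 tail=2 count=2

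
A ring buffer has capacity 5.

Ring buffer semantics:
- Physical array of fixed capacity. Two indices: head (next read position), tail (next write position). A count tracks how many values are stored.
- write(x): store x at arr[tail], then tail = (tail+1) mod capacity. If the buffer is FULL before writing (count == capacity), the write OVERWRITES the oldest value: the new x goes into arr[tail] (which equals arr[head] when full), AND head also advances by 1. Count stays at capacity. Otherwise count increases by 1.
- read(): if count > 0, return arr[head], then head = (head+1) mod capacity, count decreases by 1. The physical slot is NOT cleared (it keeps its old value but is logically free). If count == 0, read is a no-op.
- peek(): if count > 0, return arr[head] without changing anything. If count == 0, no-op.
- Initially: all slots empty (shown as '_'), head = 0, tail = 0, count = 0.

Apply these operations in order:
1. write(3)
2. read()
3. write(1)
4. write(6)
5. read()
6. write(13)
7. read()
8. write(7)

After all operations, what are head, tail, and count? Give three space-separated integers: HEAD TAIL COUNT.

After op 1 (write(3)): arr=[3 _ _ _ _] head=0 tail=1 count=1
After op 2 (read()): arr=[3 _ _ _ _] head=1 tail=1 count=0
After op 3 (write(1)): arr=[3 1 _ _ _] head=1 tail=2 count=1
After op 4 (write(6)): arr=[3 1 6 _ _] head=1 tail=3 count=2
After op 5 (read()): arr=[3 1 6 _ _] head=2 tail=3 count=1
After op 6 (write(13)): arr=[3 1 6 13 _] head=2 tail=4 count=2
After op 7 (read()): arr=[3 1 6 13 _] head=3 tail=4 count=1
After op 8 (write(7)): arr=[3 1 6 13 7] head=3 tail=0 count=2

Answer: 3 0 2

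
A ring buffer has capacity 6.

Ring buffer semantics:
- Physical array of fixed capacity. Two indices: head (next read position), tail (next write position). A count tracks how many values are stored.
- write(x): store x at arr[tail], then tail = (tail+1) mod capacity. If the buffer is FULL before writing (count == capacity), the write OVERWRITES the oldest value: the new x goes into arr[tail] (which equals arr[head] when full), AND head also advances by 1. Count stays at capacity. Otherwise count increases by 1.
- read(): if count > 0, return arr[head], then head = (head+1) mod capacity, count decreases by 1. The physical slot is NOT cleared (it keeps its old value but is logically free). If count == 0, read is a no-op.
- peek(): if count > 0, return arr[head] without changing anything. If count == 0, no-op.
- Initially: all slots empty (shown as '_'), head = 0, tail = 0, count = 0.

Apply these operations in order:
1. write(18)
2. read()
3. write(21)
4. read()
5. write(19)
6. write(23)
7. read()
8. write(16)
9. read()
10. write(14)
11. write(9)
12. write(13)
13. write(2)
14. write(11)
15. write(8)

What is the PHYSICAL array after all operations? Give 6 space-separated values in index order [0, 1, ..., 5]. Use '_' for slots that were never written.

Answer: 9 13 2 11 8 14

Derivation:
After op 1 (write(18)): arr=[18 _ _ _ _ _] head=0 tail=1 count=1
After op 2 (read()): arr=[18 _ _ _ _ _] head=1 tail=1 count=0
After op 3 (write(21)): arr=[18 21 _ _ _ _] head=1 tail=2 count=1
After op 4 (read()): arr=[18 21 _ _ _ _] head=2 tail=2 count=0
After op 5 (write(19)): arr=[18 21 19 _ _ _] head=2 tail=3 count=1
After op 6 (write(23)): arr=[18 21 19 23 _ _] head=2 tail=4 count=2
After op 7 (read()): arr=[18 21 19 23 _ _] head=3 tail=4 count=1
After op 8 (write(16)): arr=[18 21 19 23 16 _] head=3 tail=5 count=2
After op 9 (read()): arr=[18 21 19 23 16 _] head=4 tail=5 count=1
After op 10 (write(14)): arr=[18 21 19 23 16 14] head=4 tail=0 count=2
After op 11 (write(9)): arr=[9 21 19 23 16 14] head=4 tail=1 count=3
After op 12 (write(13)): arr=[9 13 19 23 16 14] head=4 tail=2 count=4
After op 13 (write(2)): arr=[9 13 2 23 16 14] head=4 tail=3 count=5
After op 14 (write(11)): arr=[9 13 2 11 16 14] head=4 tail=4 count=6
After op 15 (write(8)): arr=[9 13 2 11 8 14] head=5 tail=5 count=6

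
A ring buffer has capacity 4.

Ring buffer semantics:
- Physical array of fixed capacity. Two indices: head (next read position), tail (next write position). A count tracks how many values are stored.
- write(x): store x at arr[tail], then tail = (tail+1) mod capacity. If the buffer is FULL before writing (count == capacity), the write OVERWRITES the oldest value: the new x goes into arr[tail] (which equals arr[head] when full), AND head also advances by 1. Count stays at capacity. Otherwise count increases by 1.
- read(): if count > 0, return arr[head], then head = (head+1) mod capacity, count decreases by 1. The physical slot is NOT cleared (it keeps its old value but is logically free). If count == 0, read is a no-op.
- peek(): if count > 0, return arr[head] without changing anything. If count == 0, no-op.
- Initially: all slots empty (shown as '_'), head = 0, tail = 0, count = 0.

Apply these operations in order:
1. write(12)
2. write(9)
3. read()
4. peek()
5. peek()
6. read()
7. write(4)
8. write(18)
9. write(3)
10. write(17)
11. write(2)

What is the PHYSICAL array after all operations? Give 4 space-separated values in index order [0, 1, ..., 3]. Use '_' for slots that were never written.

Answer: 3 17 2 18

Derivation:
After op 1 (write(12)): arr=[12 _ _ _] head=0 tail=1 count=1
After op 2 (write(9)): arr=[12 9 _ _] head=0 tail=2 count=2
After op 3 (read()): arr=[12 9 _ _] head=1 tail=2 count=1
After op 4 (peek()): arr=[12 9 _ _] head=1 tail=2 count=1
After op 5 (peek()): arr=[12 9 _ _] head=1 tail=2 count=1
After op 6 (read()): arr=[12 9 _ _] head=2 tail=2 count=0
After op 7 (write(4)): arr=[12 9 4 _] head=2 tail=3 count=1
After op 8 (write(18)): arr=[12 9 4 18] head=2 tail=0 count=2
After op 9 (write(3)): arr=[3 9 4 18] head=2 tail=1 count=3
After op 10 (write(17)): arr=[3 17 4 18] head=2 tail=2 count=4
After op 11 (write(2)): arr=[3 17 2 18] head=3 tail=3 count=4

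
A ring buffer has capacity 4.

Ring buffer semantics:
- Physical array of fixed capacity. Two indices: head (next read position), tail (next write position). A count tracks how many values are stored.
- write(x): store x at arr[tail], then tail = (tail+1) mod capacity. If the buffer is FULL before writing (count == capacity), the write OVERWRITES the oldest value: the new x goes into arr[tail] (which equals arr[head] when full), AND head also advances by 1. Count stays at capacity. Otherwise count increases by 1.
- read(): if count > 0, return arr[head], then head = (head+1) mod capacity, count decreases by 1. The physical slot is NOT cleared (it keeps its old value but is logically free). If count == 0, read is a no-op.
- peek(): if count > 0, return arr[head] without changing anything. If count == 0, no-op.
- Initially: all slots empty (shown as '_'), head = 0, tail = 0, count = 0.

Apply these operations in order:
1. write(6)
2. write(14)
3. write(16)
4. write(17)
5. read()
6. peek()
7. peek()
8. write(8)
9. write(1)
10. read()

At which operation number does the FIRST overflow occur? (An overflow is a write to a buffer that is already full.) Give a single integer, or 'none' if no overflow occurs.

After op 1 (write(6)): arr=[6 _ _ _] head=0 tail=1 count=1
After op 2 (write(14)): arr=[6 14 _ _] head=0 tail=2 count=2
After op 3 (write(16)): arr=[6 14 16 _] head=0 tail=3 count=3
After op 4 (write(17)): arr=[6 14 16 17] head=0 tail=0 count=4
After op 5 (read()): arr=[6 14 16 17] head=1 tail=0 count=3
After op 6 (peek()): arr=[6 14 16 17] head=1 tail=0 count=3
After op 7 (peek()): arr=[6 14 16 17] head=1 tail=0 count=3
After op 8 (write(8)): arr=[8 14 16 17] head=1 tail=1 count=4
After op 9 (write(1)): arr=[8 1 16 17] head=2 tail=2 count=4
After op 10 (read()): arr=[8 1 16 17] head=3 tail=2 count=3

Answer: 9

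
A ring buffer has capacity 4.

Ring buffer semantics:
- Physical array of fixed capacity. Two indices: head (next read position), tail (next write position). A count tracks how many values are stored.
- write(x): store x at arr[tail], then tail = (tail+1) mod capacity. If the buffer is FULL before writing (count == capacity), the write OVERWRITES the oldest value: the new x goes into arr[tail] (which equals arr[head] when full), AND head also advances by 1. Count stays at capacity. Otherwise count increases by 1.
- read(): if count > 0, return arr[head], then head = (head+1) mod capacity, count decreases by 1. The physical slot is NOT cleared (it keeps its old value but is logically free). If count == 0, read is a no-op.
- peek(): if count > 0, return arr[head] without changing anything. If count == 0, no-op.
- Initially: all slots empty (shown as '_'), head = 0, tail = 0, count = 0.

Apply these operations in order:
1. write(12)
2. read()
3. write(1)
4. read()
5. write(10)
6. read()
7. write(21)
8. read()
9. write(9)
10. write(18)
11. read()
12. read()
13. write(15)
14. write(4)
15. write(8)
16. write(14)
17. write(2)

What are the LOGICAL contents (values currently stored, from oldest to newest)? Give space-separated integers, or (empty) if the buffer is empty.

Answer: 4 8 14 2

Derivation:
After op 1 (write(12)): arr=[12 _ _ _] head=0 tail=1 count=1
After op 2 (read()): arr=[12 _ _ _] head=1 tail=1 count=0
After op 3 (write(1)): arr=[12 1 _ _] head=1 tail=2 count=1
After op 4 (read()): arr=[12 1 _ _] head=2 tail=2 count=0
After op 5 (write(10)): arr=[12 1 10 _] head=2 tail=3 count=1
After op 6 (read()): arr=[12 1 10 _] head=3 tail=3 count=0
After op 7 (write(21)): arr=[12 1 10 21] head=3 tail=0 count=1
After op 8 (read()): arr=[12 1 10 21] head=0 tail=0 count=0
After op 9 (write(9)): arr=[9 1 10 21] head=0 tail=1 count=1
After op 10 (write(18)): arr=[9 18 10 21] head=0 tail=2 count=2
After op 11 (read()): arr=[9 18 10 21] head=1 tail=2 count=1
After op 12 (read()): arr=[9 18 10 21] head=2 tail=2 count=0
After op 13 (write(15)): arr=[9 18 15 21] head=2 tail=3 count=1
After op 14 (write(4)): arr=[9 18 15 4] head=2 tail=0 count=2
After op 15 (write(8)): arr=[8 18 15 4] head=2 tail=1 count=3
After op 16 (write(14)): arr=[8 14 15 4] head=2 tail=2 count=4
After op 17 (write(2)): arr=[8 14 2 4] head=3 tail=3 count=4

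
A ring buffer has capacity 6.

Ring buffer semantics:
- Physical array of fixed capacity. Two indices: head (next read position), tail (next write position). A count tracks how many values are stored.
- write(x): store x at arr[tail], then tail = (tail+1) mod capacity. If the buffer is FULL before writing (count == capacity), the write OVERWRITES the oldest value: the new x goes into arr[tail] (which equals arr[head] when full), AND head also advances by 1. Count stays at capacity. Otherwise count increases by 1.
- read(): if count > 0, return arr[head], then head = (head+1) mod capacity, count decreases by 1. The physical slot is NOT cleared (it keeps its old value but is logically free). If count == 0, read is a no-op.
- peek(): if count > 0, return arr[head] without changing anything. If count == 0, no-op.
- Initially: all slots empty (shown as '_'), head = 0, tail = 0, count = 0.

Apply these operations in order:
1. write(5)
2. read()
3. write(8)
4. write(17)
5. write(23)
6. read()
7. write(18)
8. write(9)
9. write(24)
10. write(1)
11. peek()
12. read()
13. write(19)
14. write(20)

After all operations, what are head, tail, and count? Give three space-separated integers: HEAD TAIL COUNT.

Answer: 4 4 6

Derivation:
After op 1 (write(5)): arr=[5 _ _ _ _ _] head=0 tail=1 count=1
After op 2 (read()): arr=[5 _ _ _ _ _] head=1 tail=1 count=0
After op 3 (write(8)): arr=[5 8 _ _ _ _] head=1 tail=2 count=1
After op 4 (write(17)): arr=[5 8 17 _ _ _] head=1 tail=3 count=2
After op 5 (write(23)): arr=[5 8 17 23 _ _] head=1 tail=4 count=3
After op 6 (read()): arr=[5 8 17 23 _ _] head=2 tail=4 count=2
After op 7 (write(18)): arr=[5 8 17 23 18 _] head=2 tail=5 count=3
After op 8 (write(9)): arr=[5 8 17 23 18 9] head=2 tail=0 count=4
After op 9 (write(24)): arr=[24 8 17 23 18 9] head=2 tail=1 count=5
After op 10 (write(1)): arr=[24 1 17 23 18 9] head=2 tail=2 count=6
After op 11 (peek()): arr=[24 1 17 23 18 9] head=2 tail=2 count=6
After op 12 (read()): arr=[24 1 17 23 18 9] head=3 tail=2 count=5
After op 13 (write(19)): arr=[24 1 19 23 18 9] head=3 tail=3 count=6
After op 14 (write(20)): arr=[24 1 19 20 18 9] head=4 tail=4 count=6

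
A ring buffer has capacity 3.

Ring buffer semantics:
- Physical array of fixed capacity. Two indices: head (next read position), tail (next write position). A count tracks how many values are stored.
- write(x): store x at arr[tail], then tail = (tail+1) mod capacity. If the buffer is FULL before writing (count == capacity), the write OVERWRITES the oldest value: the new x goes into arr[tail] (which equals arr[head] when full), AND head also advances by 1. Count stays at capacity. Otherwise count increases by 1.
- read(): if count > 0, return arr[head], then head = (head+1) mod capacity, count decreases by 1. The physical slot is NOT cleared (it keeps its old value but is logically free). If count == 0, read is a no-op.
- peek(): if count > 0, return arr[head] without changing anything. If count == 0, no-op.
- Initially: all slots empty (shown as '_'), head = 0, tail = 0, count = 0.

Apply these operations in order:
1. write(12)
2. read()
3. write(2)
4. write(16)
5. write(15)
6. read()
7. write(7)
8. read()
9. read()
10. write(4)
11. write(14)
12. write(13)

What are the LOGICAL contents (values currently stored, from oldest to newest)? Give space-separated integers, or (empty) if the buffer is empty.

After op 1 (write(12)): arr=[12 _ _] head=0 tail=1 count=1
After op 2 (read()): arr=[12 _ _] head=1 tail=1 count=0
After op 3 (write(2)): arr=[12 2 _] head=1 tail=2 count=1
After op 4 (write(16)): arr=[12 2 16] head=1 tail=0 count=2
After op 5 (write(15)): arr=[15 2 16] head=1 tail=1 count=3
After op 6 (read()): arr=[15 2 16] head=2 tail=1 count=2
After op 7 (write(7)): arr=[15 7 16] head=2 tail=2 count=3
After op 8 (read()): arr=[15 7 16] head=0 tail=2 count=2
After op 9 (read()): arr=[15 7 16] head=1 tail=2 count=1
After op 10 (write(4)): arr=[15 7 4] head=1 tail=0 count=2
After op 11 (write(14)): arr=[14 7 4] head=1 tail=1 count=3
After op 12 (write(13)): arr=[14 13 4] head=2 tail=2 count=3

Answer: 4 14 13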